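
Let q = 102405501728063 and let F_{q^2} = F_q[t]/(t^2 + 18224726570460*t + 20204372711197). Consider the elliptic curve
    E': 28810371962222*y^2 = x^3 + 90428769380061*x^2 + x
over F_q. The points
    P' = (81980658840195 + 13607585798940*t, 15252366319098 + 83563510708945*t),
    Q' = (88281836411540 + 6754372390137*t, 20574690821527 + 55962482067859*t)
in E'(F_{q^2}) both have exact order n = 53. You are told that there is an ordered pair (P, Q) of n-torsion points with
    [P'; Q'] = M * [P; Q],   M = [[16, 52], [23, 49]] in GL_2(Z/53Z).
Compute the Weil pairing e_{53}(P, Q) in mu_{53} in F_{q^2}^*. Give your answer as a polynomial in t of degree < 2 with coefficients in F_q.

37270885525138 + 52084470512604*t

e_{53}(aP+bQ,cP+dQ) = e_{53}(P,Q)^(ad-bc); with (a,b,c,d)=(16,52,23,49) this gives the det-53 law.
det M = 16*49 - 52*23 = -412 = 12 (mod 53); 12^{-1} = 31 (mod 53).
(x,y)|->(50367070207471x+69328267886243,50367070207471y) sends E' to y^2=x^3+4355350452452*x+90483286057582.
Build f_{53,P'} and f_{53,Q'} via the 6-bit ladder of 53=110101_2; evaluate at shifted divisors; quotient in F_{102405501728063^2}.
The quotient is 16799566487230 + 77121244738203*t.
Hence e(P,Q) = 37270885525138 + 52084470512604*t in F_{102405501728063^2}^*.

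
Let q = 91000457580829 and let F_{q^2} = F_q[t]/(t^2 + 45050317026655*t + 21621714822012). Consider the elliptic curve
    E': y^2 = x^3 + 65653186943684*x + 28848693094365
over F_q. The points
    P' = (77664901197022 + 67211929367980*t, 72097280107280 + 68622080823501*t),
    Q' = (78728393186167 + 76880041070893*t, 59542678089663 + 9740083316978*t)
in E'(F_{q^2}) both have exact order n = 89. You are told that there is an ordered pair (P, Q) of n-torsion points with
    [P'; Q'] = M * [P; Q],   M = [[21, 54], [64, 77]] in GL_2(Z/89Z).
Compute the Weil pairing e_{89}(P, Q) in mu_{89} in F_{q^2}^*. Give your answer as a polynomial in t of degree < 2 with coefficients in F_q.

77200862072269 + 22067894727379*t

e_{89}(aP+bQ,cP+dQ) = e_{89}(P,Q)^(ad-bc); with (a,b,c,d)=(21,54,64,77) this gives the det-89 law.
det M = 21*77 - 54*64 = -1839 = 30 (mod 89); 30^{-1} = 3 (mod 89).
Double-and-add over 1011001: 7-1 doublings, 4-1 additions; each step l_{T,T}/v_{2T} or l_{T,P'}/v at Q'+S for random S.
Result: e(P',Q') = 63140056559722 + 58698410807890*t.
Raise to 3: e(P,Q) = 77200862072269 + 22067894727379*t in mu_{89}.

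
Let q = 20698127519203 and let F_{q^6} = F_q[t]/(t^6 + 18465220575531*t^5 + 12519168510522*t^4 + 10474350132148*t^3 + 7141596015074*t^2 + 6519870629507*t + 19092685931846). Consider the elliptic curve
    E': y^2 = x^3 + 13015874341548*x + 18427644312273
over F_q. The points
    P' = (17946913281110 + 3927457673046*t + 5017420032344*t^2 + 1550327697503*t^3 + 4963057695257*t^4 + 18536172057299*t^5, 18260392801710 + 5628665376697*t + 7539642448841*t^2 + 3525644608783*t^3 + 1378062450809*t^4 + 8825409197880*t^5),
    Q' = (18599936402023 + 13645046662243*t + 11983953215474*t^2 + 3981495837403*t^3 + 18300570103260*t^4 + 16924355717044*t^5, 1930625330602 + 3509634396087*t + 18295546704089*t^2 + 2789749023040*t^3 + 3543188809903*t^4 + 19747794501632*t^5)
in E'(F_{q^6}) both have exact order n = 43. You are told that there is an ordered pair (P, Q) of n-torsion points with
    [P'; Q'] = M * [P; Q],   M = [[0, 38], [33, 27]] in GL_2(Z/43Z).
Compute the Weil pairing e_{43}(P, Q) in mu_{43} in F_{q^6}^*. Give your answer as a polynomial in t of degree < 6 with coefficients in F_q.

e_{43}(aP+bQ,cP+dQ) = e_{43}(P,Q)^(ad-bc); with (a,b,c,d)=(0,38,33,27) this gives the det-43 law.
det(M) mod 43 = 36; its inverse in (Z/43)^* is 6 (check: 36*6 mod 43 = 1).
Miller loop for e_{43} over F_{20698127519203^6}: bits of 43 = 101011; 5 double steps + 3 add steps, l/v at each.
So e_{43}(P',Q') = 14235023209964 + 6400674670680*t + 3041525543667*t^2 + 4229011700989*t^3 + 15499110367832*t^4 + 442112003426*t^5.
Hence e(P,Q) = 7147224781154 + 16218895100405*t + 13940823679787*t^2 + 10272863514557*t^3 + 11790466264900*t^4 + 19855320717056*t^5 in F_{20698127519203^6}^*.

7147224781154 + 16218895100405*t + 13940823679787*t^2 + 10272863514557*t^3 + 11790466264900*t^4 + 19855320717056*t^5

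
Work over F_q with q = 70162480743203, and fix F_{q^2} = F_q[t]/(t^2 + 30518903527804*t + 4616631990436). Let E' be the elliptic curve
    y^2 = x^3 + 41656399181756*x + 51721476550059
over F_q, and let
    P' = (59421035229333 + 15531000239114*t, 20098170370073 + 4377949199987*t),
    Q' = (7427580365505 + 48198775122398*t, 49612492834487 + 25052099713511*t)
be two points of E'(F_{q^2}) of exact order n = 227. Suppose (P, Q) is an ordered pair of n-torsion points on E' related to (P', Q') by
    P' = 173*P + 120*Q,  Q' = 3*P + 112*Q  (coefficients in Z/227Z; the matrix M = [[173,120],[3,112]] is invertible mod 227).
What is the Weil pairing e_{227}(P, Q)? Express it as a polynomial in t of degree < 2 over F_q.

31891406756503 + 3040013854169*t

e_{227}(aP+bQ,cP+dQ) = e_{227}(P,Q)^(ad-bc); with (a,b,c,d)=(173,120,3,112) this gives the det-227 law.
Inverting 175 mod 227: 48. Thus e_{227}(P,Q) = e(P',Q')^{48}.
Miller loop for e_{227} over F_{70162480743203^2}: bits of 227 = 11100011; 7 double steps + 4 add steps, l/v at each.
Miller gives e_{227}(P',Q') = 15289106796411 + 27390535994453*t in F_{70162480743203^2}.
Hence e(P,Q) = 31891406756503 + 3040013854169*t in F_{70162480743203^2}^*.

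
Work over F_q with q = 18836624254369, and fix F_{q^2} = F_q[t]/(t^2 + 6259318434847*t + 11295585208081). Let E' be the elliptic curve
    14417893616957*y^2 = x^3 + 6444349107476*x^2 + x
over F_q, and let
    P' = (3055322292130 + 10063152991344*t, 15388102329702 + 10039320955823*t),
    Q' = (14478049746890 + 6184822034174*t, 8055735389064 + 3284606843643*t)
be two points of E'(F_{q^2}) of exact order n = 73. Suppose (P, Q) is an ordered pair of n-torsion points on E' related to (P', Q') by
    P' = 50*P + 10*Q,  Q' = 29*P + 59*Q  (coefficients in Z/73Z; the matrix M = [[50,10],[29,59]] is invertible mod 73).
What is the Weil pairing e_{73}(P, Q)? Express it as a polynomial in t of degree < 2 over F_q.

Alternating bilinearity on E[73] (values in mu_{73} in F_{18836624254369^2}) gives e(P',Q') = e(P,Q)^det(M).
Inverting 32 mod 73: 16. Thus e_{73}(P,Q) = e(P',Q')^{16}.
Undo Montgomery via alpha=16724113276902, beta=5330284384994: (a',b')=(0,4129145981353) over F_{18836624254369}.
n = 73 = (1001001)_2 (7 bits, wt 3); accumulate f_{73,P'}(Q'+S)/f_{73,P'}(S) along the 6-step ladder.
Miller gives e_{73}(P',Q') = 15349797083448 + 14838108035587*t in F_{18836624254369^2}.
Thus e_{73}(P,Q) = 18224689421514 + 2133517681378*t.

18224689421514 + 2133517681378*t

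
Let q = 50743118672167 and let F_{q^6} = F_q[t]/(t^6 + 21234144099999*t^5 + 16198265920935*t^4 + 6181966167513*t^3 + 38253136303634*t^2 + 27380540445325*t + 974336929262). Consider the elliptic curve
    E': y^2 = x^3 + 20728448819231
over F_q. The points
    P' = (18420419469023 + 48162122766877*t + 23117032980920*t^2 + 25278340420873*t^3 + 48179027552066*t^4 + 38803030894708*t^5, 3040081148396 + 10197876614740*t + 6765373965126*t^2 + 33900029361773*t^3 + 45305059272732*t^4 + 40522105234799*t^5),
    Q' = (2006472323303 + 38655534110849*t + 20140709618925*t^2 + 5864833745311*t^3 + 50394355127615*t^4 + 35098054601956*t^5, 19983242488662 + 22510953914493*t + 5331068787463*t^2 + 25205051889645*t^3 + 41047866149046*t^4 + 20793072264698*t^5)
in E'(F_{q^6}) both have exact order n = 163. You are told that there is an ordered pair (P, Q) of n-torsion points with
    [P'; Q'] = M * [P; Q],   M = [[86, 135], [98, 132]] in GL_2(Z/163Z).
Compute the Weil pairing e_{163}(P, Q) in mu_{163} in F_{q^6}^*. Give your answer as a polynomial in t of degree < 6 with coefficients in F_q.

45081629471818 + 24456407946401*t + 50648922195489*t^2 + 3086650270451*t^3 + 31964236025925*t^4 + 2722307956837*t^5

The 163-Weil pairing on E[163] over F_{50743118672167} is alternating-bilinear: e_{163}(P',Q') = e_{163}(P,Q)^det(M).
Hence e(P,Q) = e(P',Q')^{23} where 23 = 78^{-1} mod 163.
Run Miller on y^2=x^3+20728448819231 over F_{50743118672167}: ladder 10100011 (8 bits); e = f_P(D_Q)/f_Q(D_P).
f_P(D_Q)/f_Q(D_P) = 24107561315048 + 21495660346062*t + 15734972496088*t^2 + 30263075097187*t^3 + 17906689658903*t^4 + 48305433000256*t^5.
(24107561315048 + 21495660346062*t + 15734972496088*t^2 + 30263075097187*t^3 + 17906689658903*t^4 + 48305433000256*t^5)^{23} mod (50743118672167,f) = 45081629471818 + 24456407946401*t + 50648922195489*t^2 + 3086650270451*t^3 + 31964236025925*t^4 + 2722307956837*t^5.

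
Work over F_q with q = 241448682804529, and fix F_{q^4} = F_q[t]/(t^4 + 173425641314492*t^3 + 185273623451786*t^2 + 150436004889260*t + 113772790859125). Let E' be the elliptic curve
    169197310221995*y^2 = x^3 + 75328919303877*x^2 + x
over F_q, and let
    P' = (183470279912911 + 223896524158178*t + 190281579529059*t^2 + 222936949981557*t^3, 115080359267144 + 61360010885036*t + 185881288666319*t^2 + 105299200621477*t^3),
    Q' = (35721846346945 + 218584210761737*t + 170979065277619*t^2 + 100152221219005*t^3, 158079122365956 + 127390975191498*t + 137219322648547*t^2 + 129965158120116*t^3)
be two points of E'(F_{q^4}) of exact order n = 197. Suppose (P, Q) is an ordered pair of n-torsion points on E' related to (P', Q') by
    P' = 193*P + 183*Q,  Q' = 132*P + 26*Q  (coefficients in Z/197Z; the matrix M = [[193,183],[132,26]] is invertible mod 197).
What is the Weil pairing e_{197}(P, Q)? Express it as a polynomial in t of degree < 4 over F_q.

Alternating bilinearity on E[197] (values in mu_{197} in F_{241448682804529^4}) gives e(P',Q') = e(P,Q)^det(M).
det M = 193*26 - 183*132 = -19138 = 168 (mod 197); 168^{-1} = 163 (mod 197).
Montgomery->Weierstrass: x_W = 91976318695510*x+87078203659855, y_W=91976318695510*y on F_{241448682804529}; lands on y^2=x^3+234532753659359*x+180105563917568.
Miller loop for e_{197} over F_{241448682804529^4}: bits of 197 = 11000101; 7 double steps + 3 add steps, l/v at each.
Miller gives e_{197}(P',Q') = 61043012859730 + 230397554680029*t + 5607498361185*t^2 + 190415677770378*t^3 in F_{241448682804529^4}.
Raise to 163: e(P,Q) = 62079599909157 + 236629392843453*t + 78199290415699*t^2 + 126066790694889*t^3 in mu_{197}.

62079599909157 + 236629392843453*t + 78199290415699*t^2 + 126066790694889*t^3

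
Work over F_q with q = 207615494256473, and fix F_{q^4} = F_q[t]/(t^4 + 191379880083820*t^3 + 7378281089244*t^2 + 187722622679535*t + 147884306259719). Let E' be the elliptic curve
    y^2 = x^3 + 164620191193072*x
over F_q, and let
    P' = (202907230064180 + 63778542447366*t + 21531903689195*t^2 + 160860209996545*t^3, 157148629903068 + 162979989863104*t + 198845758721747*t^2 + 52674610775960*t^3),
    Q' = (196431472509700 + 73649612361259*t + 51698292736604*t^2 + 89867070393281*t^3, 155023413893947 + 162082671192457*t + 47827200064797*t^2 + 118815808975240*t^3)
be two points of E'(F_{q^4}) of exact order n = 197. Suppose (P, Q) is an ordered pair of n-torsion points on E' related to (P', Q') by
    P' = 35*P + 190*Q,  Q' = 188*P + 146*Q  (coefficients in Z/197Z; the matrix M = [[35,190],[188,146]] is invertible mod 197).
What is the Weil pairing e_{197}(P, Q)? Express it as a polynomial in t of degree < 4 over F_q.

The 197-Weil pairing on E[197] over F_{207615494256473} is alternating-bilinear: e_{197}(P',Q') = e_{197}(P,Q)^det(M).
Hence e(P,Q) = e(P',Q')^{21} where 21 = 122^{-1} mod 197.
8-bit Miller (11000101) on E'/F_{207615494256473} with a'=164620191193072, b'=0: accumulate tangent/chord ratios at Q'+S and P'+S'.
The quotient is 62508625688384 + 148097747467898*t + 140794704753862*t^2 + 121120061017472*t^3.
e_{197}(P,Q) = (62508625688384 + 148097747467898*t + 140794704753862*t^2 + 121120061017472*t^3)^{21} = 131298893044674 + 178974192618644*t + 190879090213325*t^2 + 205481417122188*t^3.

131298893044674 + 178974192618644*t + 190879090213325*t^2 + 205481417122188*t^3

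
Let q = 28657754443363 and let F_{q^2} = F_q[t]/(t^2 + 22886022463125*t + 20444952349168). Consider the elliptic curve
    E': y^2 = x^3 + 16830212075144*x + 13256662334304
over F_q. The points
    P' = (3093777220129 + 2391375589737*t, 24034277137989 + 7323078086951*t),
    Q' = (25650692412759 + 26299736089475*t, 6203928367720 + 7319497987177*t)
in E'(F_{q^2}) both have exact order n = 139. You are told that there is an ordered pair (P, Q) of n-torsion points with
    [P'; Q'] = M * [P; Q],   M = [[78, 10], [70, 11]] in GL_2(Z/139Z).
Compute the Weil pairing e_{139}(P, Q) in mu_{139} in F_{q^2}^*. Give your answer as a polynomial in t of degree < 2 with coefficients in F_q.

Since e_{139}(P,P)=e_{139}(Q,Q)=1 and e_{139}(Q,P)=e_{139}(P,Q)^{-1}, expanding e_{139}(78*P + 10*Q,70*P + 11*Q) leaves e(P,Q)^det(M).
Inverting 19 mod 139: 22. Thus e_{139}(P,Q) = e(P',Q')^{22}.
Build f_{139,P'} and f_{139,Q'} via the 8-bit ladder of 139=10001011_2; evaluate at shifted divisors; quotient in F_{28657754443363^2}.
e_{139}(P',Q') = 11830566758902 + 21590769344493*t.
Hence e(P,Q) = 26411794359062 + 28023666133501*t in F_{28657754443363^2}^*.

26411794359062 + 28023666133501*t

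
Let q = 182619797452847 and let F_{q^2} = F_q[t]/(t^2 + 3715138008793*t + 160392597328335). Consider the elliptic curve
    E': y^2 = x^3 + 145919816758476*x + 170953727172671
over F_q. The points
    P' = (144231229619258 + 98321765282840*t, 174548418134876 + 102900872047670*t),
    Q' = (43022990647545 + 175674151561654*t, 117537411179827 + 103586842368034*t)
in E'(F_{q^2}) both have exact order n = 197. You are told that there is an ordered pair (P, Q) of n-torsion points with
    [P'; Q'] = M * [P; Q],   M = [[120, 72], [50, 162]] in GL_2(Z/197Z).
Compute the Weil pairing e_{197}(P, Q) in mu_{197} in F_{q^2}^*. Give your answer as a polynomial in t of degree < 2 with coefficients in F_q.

179009700482750 + 52204701989727*t

e_{197}(aP+bQ,cP+dQ) = e_{197}(P,Q)^(ad-bc); with (a,b,c,d)=(120,72,50,162) this gives the det-197 law.
So e_{197}(P,Q) = e_{197}(P',Q')^{165}, since 80*165 = 1 mod 197.
n = 197 = (11000101)_2 (8 bits, wt 4); accumulate f_{197,P'}(Q'+S)/f_{197,P'}(S) along the 7-step ladder.
Miller gives e_{197}(P',Q') = 48043098783621 + 117679745370437*t in F_{182619797452847^2}.
Finally e_{197}(P,Q) = 179009700482750 + 52204701989727*t.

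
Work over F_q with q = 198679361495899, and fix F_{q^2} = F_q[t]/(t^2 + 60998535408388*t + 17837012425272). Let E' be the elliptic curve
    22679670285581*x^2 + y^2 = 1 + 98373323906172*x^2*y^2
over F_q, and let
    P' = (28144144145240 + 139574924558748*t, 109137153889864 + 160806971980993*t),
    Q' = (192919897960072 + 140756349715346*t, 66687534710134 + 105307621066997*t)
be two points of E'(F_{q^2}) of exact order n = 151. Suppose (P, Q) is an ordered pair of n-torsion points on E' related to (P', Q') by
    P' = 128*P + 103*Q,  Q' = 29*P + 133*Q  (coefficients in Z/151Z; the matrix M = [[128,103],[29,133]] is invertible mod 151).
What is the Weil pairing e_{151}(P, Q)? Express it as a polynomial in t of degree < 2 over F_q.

Alternating bilinearity on E[151] (values in mu_{151} in F_{198679361495899^2}) gives e(P',Q') = e(P,Q)^det(M).
det(M) mod 151 = 145; its inverse in (Z/151)^* is 25 (check: 145*25 mod 151 = 1).
Edwards->Montgomery: u=(1+y)/(1-y), v=u/x -> 112823309973389v^2=u^3+118954352807278u^2+u; then x_W=30746426968827u+53288725947942: y^2=x^3+41261652987238*x+44371452173466.
Miller loop for e_{151} over F_{198679361495899^2}: bits of 151 = 10010111; 7 double steps + 4 add steps, l/v at each.
The quotient is 81888654736986 + 112513902557859*t.
Finally e_{151}(P,Q) = 14311660033687 + 56130110625715*t.

14311660033687 + 56130110625715*t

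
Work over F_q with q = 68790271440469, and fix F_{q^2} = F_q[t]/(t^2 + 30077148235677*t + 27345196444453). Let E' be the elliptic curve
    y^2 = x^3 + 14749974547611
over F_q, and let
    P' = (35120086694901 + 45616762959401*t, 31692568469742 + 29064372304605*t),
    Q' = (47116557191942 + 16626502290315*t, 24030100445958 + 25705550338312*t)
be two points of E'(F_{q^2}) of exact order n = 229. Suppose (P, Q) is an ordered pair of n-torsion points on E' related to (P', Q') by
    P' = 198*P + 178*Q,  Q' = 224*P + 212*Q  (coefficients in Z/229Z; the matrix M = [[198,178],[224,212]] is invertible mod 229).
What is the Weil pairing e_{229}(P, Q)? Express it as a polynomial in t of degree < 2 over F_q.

Under M = [[198,178],[224,212]] in GL_2(Z/229), e_{229}(P',Q') = e_{229}(P,Q)^(198*212-178*224 mod 229).
Inverting 43 mod 229: 16. Thus e_{229}(P,Q) = e(P',Q')^{16}.
Double-and-add over 11100101: 8-1 doublings, 5-1 additions; each step l_{T,T}/v_{2T} or l_{T,P'}/v at Q'+S for random S.
So e_{229}(P',Q') = 44556093346373 + 56123472841382*t.
Hence e(P,Q) = 25504803473752 + 28396558348914*t in F_{68790271440469^2}^*.

25504803473752 + 28396558348914*t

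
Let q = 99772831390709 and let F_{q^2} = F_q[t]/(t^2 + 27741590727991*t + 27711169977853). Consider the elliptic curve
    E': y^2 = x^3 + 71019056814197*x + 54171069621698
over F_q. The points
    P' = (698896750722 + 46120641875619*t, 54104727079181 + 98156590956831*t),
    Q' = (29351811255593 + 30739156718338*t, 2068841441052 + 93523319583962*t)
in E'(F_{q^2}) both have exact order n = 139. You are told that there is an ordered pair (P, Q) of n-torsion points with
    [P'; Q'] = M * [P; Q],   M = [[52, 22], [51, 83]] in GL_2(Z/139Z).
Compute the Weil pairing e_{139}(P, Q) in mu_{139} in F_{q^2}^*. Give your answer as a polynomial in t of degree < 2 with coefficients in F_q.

48866258470699 + 68851208850629*t

The 139-Weil pairing on E[139] over F_{99772831390709} is alternating-bilinear: e_{139}(P',Q') = e_{139}(P,Q)^det(M).
det(M) mod 139 = 136; its inverse in (Z/139)^* is 46 (check: 136*46 mod 139 = 1).
Run Miller on y^2=x^3+71019056814197*x+54171069621698 over F_{99772831390709}: ladder 10001011 (8 bits); e = f_P(D_Q)/f_Q(D_P).
So e_{139}(P',Q') = 84290855793519 + 60205149639988*t.
Hence e(P,Q) = 48866258470699 + 68851208850629*t in F_{99772831390709^2}^*.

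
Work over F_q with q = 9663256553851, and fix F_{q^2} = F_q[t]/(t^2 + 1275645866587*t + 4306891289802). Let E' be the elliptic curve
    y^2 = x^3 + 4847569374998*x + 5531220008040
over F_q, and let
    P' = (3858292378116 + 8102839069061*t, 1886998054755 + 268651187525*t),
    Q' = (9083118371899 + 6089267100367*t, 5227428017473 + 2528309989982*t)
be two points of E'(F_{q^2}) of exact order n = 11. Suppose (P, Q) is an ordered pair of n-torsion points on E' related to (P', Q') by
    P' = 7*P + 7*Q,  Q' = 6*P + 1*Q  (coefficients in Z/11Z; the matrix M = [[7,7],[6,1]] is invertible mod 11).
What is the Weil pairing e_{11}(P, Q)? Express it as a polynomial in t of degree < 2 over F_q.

Alternating bilinearity on E[11] (values in mu_{11} in F_{9663256553851^2}) gives e(P',Q') = e(P,Q)^det(M).
Hence e(P,Q) = e(P',Q')^{5} where 5 = 9^{-1} mod 11.
n = 11 = (1011)_2 (4 bits, wt 3); accumulate f_{11,P'}(Q'+S)/f_{11,P'}(S) along the 3-step ladder.
Miller gives e_{11}(P',Q') = 1110360020521 + 4523961793150*t in F_{9663256553851^2}.
e_{11}(P,Q) = (1110360020521 + 4523961793150*t)^{5} = 1832671483686 + 411170479324*t.

1832671483686 + 411170479324*t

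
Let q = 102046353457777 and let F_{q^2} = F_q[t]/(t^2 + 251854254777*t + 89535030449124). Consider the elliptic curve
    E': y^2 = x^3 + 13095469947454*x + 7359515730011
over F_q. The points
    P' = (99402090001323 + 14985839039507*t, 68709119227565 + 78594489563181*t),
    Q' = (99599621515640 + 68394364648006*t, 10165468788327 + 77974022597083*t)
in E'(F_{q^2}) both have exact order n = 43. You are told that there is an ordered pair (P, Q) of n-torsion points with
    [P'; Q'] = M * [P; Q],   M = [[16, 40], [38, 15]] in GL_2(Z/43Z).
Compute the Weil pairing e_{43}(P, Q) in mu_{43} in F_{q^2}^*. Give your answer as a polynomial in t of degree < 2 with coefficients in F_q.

Alternating bilinearity on E[43] (values in mu_{43} in F_{102046353457777^2}) gives e(P',Q') = e(P,Q)^det(M).
det(M) mod 43 = 10; its inverse in (Z/43)^* is 13 (check: 10*13 mod 43 = 1).
6-bit Miller (101011) on E'/F_{102046353457777} with a'=13095469947454, b'=7359515730011: accumulate tangent/chord ratios at Q'+S and P'+S'.
The quotient is 37079979687775 + 26179566574981*t.
Finally e_{43}(P,Q) = 86394685500872 + 24996835666756*t.

86394685500872 + 24996835666756*t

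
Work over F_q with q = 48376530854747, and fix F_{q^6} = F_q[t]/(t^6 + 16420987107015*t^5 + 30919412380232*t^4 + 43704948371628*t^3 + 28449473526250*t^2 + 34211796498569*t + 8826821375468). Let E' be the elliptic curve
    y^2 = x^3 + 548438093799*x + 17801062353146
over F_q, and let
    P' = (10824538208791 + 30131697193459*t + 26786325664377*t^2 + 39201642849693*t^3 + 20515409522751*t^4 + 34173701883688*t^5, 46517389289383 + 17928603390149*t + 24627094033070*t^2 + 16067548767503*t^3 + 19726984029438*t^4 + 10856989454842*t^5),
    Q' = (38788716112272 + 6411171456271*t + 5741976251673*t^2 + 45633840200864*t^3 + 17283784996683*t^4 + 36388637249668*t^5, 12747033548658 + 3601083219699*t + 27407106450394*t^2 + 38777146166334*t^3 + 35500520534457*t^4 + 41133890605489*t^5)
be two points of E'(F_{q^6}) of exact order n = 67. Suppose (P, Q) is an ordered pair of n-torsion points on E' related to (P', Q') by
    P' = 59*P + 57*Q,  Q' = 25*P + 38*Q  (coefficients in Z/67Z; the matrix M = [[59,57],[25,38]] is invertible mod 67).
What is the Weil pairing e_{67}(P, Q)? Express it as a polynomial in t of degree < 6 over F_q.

47063868301319 + 44782334537148*t + 30031535694022*t^2 + 30574099690783*t^3 + 37287628767941*t^4 + 22858792418402*t^5

Since e_{67}(P,P)=e_{67}(Q,Q)=1 and e_{67}(Q,P)=e_{67}(P,Q)^{-1}, expanding e_{67}(59*P + 57*Q,25*P + 38*Q) leaves e(P,Q)^det(M).
Inverting 13 mod 67: 31. Thus e_{67}(P,Q) = e(P',Q')^{31}.
Double-and-add over 1000011: 7-1 doublings, 3-1 additions; each step l_{T,T}/v_{2T} or l_{T,P'}/v at Q'+S for random S.
Result: e(P',Q') = 7113207508726 + 42047298392513*t + 8376496771893*t^2 + 26245644281158*t^3 + 44275511058326*t^4 + 24043258269768*t^5.
(7113207508726 + 42047298392513*t + 8376496771893*t^2 + 26245644281158*t^3 + 44275511058326*t^4 + 24043258269768*t^5)^{31} mod (48376530854747,f) = 47063868301319 + 44782334537148*t + 30031535694022*t^2 + 30574099690783*t^3 + 37287628767941*t^4 + 22858792418402*t^5.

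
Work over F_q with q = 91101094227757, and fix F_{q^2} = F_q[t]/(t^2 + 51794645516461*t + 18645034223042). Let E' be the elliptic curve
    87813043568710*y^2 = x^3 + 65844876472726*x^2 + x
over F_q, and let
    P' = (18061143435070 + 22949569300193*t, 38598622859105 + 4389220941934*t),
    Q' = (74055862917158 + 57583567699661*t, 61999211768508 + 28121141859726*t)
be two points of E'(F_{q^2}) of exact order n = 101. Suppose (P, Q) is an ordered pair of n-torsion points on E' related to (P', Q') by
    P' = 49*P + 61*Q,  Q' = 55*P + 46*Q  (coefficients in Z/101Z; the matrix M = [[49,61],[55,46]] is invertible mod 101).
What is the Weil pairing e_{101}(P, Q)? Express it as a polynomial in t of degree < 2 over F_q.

Since e_{101}(P,P)=e_{101}(Q,Q)=1 and e_{101}(Q,P)=e_{101}(P,Q)^{-1}, expanding e_{101}(49*P + 61*Q,55*P + 46*Q) leaves e(P,Q)^det(M).
49*46 - 61*55 = -1101; reduced mod 101: det = 10, inverse 91.
Montgomery->Weierstrass: x_W = 24319320494041*x+80575292208316, y_W=24319320494041*y on F_{91101094227757}; lands on y^2=x^3+58581273706644*x+49890817166299.
7-bit Miller (1100101) on E'/F_{91101094227757} with a'=58581273706644, b'=49890817166299: accumulate tangent/chord ratios at Q'+S and P'+S'.
So e_{101}(P',Q') = 5222870392672 + 81475590031269*t.
(5222870392672 + 81475590031269*t)^{91} mod (91101094227757,f) = 87869346231728 + 60578506068821*t.

87869346231728 + 60578506068821*t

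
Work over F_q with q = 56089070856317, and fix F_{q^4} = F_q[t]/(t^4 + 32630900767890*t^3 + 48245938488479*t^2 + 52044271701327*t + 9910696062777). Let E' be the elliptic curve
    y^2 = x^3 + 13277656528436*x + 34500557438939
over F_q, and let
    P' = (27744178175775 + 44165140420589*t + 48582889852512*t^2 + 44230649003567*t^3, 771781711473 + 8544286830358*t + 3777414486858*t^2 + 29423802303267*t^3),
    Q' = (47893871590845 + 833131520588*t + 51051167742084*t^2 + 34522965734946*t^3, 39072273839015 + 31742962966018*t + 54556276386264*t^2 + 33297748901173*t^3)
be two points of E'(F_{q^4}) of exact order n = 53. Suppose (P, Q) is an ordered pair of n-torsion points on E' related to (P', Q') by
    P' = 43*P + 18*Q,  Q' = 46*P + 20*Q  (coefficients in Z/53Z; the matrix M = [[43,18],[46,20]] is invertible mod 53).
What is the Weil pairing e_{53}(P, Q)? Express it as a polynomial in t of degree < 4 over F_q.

Alternating bilinearity on E[53] (values in mu_{53} in F_{56089070856317^4}) gives e(P',Q') = e(P,Q)^det(M).
Inverting 32 mod 53: 5. Thus e_{53}(P,Q) = e(P',Q')^{5}.
6-bit Miller (110101) on E'/F_{56089070856317} with a'=13277656528436, b'=34500557438939: accumulate tangent/chord ratios at Q'+S and P'+S'.
Miller gives e_{53}(P',Q') = 51350689532823 + 55158627671957*t + 5462928603674*t^2 + 33948694424961*t^3 in F_{56089070856317^4}.
Raise to 5: e(P,Q) = 37278082539484 + 34844164443477*t + 15206367876559*t^2 + 5840099040937*t^3 in mu_{53}.

37278082539484 + 34844164443477*t + 15206367876559*t^2 + 5840099040937*t^3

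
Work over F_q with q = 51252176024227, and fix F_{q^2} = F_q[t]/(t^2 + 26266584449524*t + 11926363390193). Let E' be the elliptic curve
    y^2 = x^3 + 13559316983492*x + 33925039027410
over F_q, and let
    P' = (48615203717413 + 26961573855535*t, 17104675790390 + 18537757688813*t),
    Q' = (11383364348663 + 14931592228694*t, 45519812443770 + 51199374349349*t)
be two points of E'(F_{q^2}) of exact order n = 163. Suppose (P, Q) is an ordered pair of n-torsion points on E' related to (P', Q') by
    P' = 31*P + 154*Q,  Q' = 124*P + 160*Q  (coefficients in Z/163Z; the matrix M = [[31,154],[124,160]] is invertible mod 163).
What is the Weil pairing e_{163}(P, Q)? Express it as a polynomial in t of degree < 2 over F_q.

35432833947939 + 50388768992300*t

e_{163}(aP+bQ,cP+dQ) = e_{163}(P,Q)^(ad-bc); with (a,b,c,d)=(31,154,124,160) this gives the det-163 law.
det(M) mod 163 = 45; its inverse in (Z/163)^* is 29 (check: 45*29 mod 163 = 1).
Miller loop for e_{163} over F_{51252176024227^2}: bits of 163 = 10100011; 7 double steps + 3 add steps, l/v at each.
Result: e(P',Q') = 47085565635251 + 50437308634693*t.
e_{163}(P,Q) = (47085565635251 + 50437308634693*t)^{29} = 35432833947939 + 50388768992300*t.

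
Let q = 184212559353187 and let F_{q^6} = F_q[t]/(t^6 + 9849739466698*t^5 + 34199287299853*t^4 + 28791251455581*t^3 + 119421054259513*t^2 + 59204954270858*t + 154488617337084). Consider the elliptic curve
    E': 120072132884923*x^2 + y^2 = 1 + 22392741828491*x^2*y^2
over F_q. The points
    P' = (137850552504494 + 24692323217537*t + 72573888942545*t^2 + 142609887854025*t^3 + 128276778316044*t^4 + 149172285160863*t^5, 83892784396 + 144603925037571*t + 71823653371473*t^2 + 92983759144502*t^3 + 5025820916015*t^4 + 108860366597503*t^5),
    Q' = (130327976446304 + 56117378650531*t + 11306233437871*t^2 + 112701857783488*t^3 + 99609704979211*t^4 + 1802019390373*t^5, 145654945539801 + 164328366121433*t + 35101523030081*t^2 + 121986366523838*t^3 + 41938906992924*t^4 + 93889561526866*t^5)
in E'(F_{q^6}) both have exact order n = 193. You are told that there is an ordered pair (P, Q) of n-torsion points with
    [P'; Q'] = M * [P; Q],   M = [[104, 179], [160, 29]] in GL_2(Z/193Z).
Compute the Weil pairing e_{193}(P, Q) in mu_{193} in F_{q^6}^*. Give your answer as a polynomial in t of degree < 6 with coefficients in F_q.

18538468150452 + 146921950123163*t + 84135056949909*t^2 + 106193417925508*t^3 + 178619178429288*t^4 + 169679828368175*t^5

Since e_{193}(P,P)=e_{193}(Q,Q)=1 and e_{193}(Q,P)=e_{193}(P,Q)^{-1}, expanding e_{193}(104*P + 179*Q,160*P + 29*Q) leaves e(P,Q)^det(M).
det(M) mod 193 = 45; its inverse in (Z/193)^* is 163 (check: 45*163 mod 193 = 1).
Map (x,y)_Ed via u=(1+y)/(1-y), v=(1+y)/((1-y)x) to Montgomery A=107199088111741,B=151844367772133; then to (a',b')=(173301346201862,109165156210000).
Run Miller on y^2=x^3+173301346201862*x+109165156210000 over F_{184212559353187}: ladder 11000001 (8 bits); e = f_P(D_Q)/f_Q(D_P).
f_P(D_Q)/f_Q(D_P) = 42885025030681 + 27319621709622*t + 61780701754366*t^2 + 139415651158125*t^3 + 43631580608130*t^4 + 7374102314803*t^5.
Raise to 163: e(P,Q) = 18538468150452 + 146921950123163*t + 84135056949909*t^2 + 106193417925508*t^3 + 178619178429288*t^4 + 169679828368175*t^5 in mu_{193}.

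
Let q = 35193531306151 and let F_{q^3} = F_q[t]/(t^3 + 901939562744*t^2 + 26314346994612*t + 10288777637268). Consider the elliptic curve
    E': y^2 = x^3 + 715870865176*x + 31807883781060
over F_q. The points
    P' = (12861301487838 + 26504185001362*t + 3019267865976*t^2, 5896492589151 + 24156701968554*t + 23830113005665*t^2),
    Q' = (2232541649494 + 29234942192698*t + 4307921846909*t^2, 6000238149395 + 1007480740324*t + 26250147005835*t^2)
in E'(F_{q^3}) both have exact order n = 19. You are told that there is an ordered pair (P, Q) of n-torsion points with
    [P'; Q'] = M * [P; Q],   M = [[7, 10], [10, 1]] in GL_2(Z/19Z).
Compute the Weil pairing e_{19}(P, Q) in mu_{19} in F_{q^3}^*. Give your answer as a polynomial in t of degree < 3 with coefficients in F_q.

8506485392689 + 25057582021338*t + 32378286418714*t^2

The 19-Weil pairing on E[19] over F_{35193531306151} is alternating-bilinear: e_{19}(P',Q') = e_{19}(P,Q)^det(M).
det M = 7*1 - 10*10 = -93 = 2 (mod 19); 2^{-1} = 10 (mod 19).
n = 19 = (10011)_2 (5 bits, wt 3); accumulate f_{19,P'}(Q'+S)/f_{19,P'}(S) along the 4-step ladder.
Miller gives e_{19}(P',Q') = 20380252282296 + 22005567102824*t + 5434874059821*t^2 in F_{35193531306151^3}.
Hence e(P,Q) = 8506485392689 + 25057582021338*t + 32378286418714*t^2 in F_{35193531306151^3}^*.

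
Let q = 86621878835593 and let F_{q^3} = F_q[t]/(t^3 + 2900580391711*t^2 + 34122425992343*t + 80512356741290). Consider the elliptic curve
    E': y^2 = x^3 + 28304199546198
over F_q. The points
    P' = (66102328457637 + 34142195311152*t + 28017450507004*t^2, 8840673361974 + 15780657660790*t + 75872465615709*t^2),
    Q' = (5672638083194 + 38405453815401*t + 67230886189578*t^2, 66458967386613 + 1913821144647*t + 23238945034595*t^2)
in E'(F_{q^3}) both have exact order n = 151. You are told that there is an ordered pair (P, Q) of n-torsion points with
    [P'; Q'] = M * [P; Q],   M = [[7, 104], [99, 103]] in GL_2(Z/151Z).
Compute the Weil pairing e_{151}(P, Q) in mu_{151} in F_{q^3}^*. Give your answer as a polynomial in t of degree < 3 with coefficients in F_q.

75820524657231 + 27703576669152*t + 79802245078181*t^2

Under M = [[7,104],[99,103]] in GL_2(Z/151), e_{151}(P',Q') = e_{151}(P,Q)^(7*103-104*99 mod 151).
7*103 - 104*99 = -9575; reduced mod 151: det = 89, inverse 56.
Miller loop for e_{151} over F_{86621878835593^3}: bits of 151 = 10010111; 7 double steps + 4 add steps, l/v at each.
Miller gives e_{151}(P',Q') = 68631599726772 + 10974645888721*t + 34746542426378*t^2 in F_{86621878835593^3}.
Raise to 56: e(P,Q) = 75820524657231 + 27703576669152*t + 79802245078181*t^2 in mu_{151}.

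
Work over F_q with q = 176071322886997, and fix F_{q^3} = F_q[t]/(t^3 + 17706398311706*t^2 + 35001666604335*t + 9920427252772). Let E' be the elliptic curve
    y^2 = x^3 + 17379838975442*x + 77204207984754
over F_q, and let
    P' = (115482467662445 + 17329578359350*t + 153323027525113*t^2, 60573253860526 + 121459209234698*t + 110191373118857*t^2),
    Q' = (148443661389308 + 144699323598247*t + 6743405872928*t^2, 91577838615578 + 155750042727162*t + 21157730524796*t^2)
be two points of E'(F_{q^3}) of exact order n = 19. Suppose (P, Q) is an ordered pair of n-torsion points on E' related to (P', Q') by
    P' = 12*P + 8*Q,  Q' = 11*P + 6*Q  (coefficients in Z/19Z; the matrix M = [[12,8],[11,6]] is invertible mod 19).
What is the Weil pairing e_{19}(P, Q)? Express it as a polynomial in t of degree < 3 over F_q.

The 19-Weil pairing on E[19] over F_{176071322886997} is alternating-bilinear: e_{19}(P',Q') = e_{19}(P,Q)^det(M).
12*6 - 8*11 = -16; reduced mod 19: det = 3, inverse 13.
n = 19 = (10011)_2 (5 bits, wt 3); accumulate f_{19,P'}(Q'+S)/f_{19,P'}(S) along the 4-step ladder.
So e_{19}(P',Q') = 115350381940187 + 93653928036311*t + 136414281712615*t^2.
Thus e_{19}(P,Q) = 85979385481200 + 93067901882920*t + 53138605410174*t^2.

85979385481200 + 93067901882920*t + 53138605410174*t^2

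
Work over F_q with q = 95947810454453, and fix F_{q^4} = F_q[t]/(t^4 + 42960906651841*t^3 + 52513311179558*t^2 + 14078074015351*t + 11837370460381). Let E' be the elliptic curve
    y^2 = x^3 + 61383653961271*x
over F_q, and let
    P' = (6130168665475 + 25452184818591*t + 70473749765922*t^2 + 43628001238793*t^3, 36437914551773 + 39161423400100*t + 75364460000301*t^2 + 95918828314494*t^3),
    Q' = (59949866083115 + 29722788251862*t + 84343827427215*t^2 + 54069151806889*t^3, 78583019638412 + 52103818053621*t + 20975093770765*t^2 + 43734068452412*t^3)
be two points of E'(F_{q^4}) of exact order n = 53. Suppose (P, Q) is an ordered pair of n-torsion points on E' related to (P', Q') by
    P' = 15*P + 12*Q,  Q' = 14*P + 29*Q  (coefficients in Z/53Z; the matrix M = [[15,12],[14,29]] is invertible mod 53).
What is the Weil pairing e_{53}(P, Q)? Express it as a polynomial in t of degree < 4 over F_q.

29029339259479 + 50024673775041*t + 27045175817691*t^2 + 48114530715138*t^3

Since e_{53}(P,P)=e_{53}(Q,Q)=1 and e_{53}(Q,P)=e_{53}(P,Q)^{-1}, expanding e_{53}(15*P + 12*Q,14*P + 29*Q) leaves e(P,Q)^det(M).
Hence e(P,Q) = e(P',Q')^{27} where 27 = 2^{-1} mod 53.
6-bit Miller (110101) on E'/F_{95947810454453} with a'=61383653961271, b'=0: accumulate tangent/chord ratios at Q'+S and P'+S'.
Result: e(P',Q') = 49970826197271 + 7788952110636*t + 25007867665556*t^2 + 24127075059255*t^3.
Finally e_{53}(P,Q) = 29029339259479 + 50024673775041*t + 27045175817691*t^2 + 48114530715138*t^3.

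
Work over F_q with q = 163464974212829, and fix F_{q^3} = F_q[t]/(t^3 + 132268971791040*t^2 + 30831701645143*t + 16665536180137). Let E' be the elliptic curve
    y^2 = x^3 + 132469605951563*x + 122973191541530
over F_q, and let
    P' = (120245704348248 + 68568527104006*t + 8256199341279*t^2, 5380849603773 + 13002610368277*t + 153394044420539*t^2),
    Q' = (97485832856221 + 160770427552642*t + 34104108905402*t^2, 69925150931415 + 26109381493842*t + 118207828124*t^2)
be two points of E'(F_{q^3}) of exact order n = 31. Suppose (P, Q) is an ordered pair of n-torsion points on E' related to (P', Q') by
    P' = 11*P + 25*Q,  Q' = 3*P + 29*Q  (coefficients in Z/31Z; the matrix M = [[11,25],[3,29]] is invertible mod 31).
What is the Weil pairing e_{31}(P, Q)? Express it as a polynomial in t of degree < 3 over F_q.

Since e_{31}(P,P)=e_{31}(Q,Q)=1 and e_{31}(Q,P)=e_{31}(P,Q)^{-1}, expanding e_{31}(11*P + 25*Q,3*P + 29*Q) leaves e(P,Q)^det(M).
11*29 - 25*3 = 244; reduced mod 31: det = 27, inverse 23.
Double-and-add over 11111: 5-1 doublings, 5-1 additions; each step l_{T,T}/v_{2T} or l_{T,P'}/v at Q'+S for random S.
Miller gives e_{31}(P',Q') = 93216939425565 + 22918618692884*t + 34983794292282*t^2 in F_{163464974212829^3}.
Hence e(P,Q) = 112326187363664 + 1415495110224*t + 140986973248010*t^2 in F_{163464974212829^3}^*.

112326187363664 + 1415495110224*t + 140986973248010*t^2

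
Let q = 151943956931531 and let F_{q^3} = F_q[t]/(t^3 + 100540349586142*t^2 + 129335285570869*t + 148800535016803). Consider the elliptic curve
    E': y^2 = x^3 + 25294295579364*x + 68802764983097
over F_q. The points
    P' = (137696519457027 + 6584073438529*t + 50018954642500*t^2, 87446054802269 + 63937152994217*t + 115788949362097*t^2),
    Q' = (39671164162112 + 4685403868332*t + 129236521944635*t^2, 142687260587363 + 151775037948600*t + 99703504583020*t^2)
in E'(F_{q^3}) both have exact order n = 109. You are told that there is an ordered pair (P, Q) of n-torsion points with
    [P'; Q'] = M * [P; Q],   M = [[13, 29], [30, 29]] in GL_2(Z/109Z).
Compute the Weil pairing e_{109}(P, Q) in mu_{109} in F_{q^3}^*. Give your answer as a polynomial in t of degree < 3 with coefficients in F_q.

Alternating bilinearity on E[109] (values in mu_{109} in F_{151943956931531^3}) gives e(P',Q') = e(P,Q)^det(M).
So e_{109}(P,Q) = e_{109}(P',Q')^{65}, since 52*65 = 1 mod 109.
7-bit Miller (1101101) on E'/F_{151943956931531} with a'=25294295579364, b'=68802764983097: accumulate tangent/chord ratios at Q'+S and P'+S'.
Miller gives e_{109}(P',Q') = 66060879935439 + 76412377795690*t + 34320644865875*t^2 in F_{151943956931531^3}.
e_{109}(P,Q) = (66060879935439 + 76412377795690*t + 34320644865875*t^2)^{65} = 10948963872032 + 9563330127838*t + 123917232571447*t^2.

10948963872032 + 9563330127838*t + 123917232571447*t^2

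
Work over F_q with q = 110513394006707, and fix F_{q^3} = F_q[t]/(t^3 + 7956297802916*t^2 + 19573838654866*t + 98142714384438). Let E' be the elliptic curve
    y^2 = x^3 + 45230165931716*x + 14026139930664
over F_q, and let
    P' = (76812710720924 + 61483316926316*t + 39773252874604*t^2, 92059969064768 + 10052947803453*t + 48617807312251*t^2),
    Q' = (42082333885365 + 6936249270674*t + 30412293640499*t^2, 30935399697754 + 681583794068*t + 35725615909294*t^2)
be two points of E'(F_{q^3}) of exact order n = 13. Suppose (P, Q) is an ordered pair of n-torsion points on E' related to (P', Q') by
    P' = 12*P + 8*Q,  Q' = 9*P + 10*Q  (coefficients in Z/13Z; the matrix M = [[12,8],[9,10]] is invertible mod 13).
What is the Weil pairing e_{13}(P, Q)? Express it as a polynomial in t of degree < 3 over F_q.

Under M = [[12,8],[9,10]] in GL_2(Z/13), e_{13}(P',Q') = e_{13}(P,Q)^(12*10-8*9 mod 13).
det M = 12*10 - 8*9 = 48 = 9 (mod 13); 9^{-1} = 3 (mod 13).
Build f_{13,P'} and f_{13,Q'} via the 4-bit ladder of 13=1101_2; evaluate at shifted divisors; quotient in F_{110513394006707^3}.
So e_{13}(P',Q') = 93836192219924 + 43495411757815*t + 19878275345650*t^2.
Thus e_{13}(P,Q) = 2975161593610 + 41010001969134*t + 108603067271854*t^2.

2975161593610 + 41010001969134*t + 108603067271854*t^2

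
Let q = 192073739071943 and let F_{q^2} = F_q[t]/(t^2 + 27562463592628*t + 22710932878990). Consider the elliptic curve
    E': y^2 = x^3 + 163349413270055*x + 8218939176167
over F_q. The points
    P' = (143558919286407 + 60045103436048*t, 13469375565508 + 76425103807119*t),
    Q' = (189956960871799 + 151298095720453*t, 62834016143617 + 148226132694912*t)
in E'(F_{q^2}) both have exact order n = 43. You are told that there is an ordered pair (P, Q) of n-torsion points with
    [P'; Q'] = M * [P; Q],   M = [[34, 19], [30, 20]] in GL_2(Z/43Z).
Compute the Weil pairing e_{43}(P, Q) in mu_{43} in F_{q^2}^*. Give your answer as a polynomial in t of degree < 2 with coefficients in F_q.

65913999390790 + 49679089027502*t

The 43-Weil pairing on E[43] over F_{192073739071943} is alternating-bilinear: e_{43}(P',Q') = e_{43}(P,Q)^det(M).
det M = 34*20 - 19*30 = 110 = 24 (mod 43); 24^{-1} = 9 (mod 43).
6-bit Miller (101011) on E'/F_{192073739071943} with a'=163349413270055, b'=8218939176167: accumulate tangent/chord ratios at Q'+S and P'+S'.
So e_{43}(P',Q') = 39591371388938 + 34185445152553*t.
Raise to 9: e(P,Q) = 65913999390790 + 49679089027502*t in mu_{43}.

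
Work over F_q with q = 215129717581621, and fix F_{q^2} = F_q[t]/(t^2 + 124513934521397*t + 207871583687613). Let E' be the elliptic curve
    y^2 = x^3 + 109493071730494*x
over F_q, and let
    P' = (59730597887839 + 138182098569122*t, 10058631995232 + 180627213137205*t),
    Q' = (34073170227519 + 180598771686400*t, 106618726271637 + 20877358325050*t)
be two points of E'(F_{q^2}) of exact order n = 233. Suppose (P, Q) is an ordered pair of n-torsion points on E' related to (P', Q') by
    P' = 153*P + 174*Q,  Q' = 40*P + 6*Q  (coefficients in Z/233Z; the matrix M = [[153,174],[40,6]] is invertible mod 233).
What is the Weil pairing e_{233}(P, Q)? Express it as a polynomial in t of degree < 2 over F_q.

e_{233} is bilinear + alternating on E[233], so e_{233}(153*P + 174*Q, 40*P + 6*Q) = e_{233}(P,Q)^(153*6-174*40).
det M = 153*6 - 174*40 = -6042 = 16 (mod 233); 16^{-1} = 102 (mod 233).
Run Miller on y^2=x^3+109493071730494*x over F_{215129717581621}: ladder 11101001 (8 bits); e = f_P(D_Q)/f_Q(D_P).
Result: e(P',Q') = 143814383220392 + 172530196266534*t.
Thus e_{233}(P,Q) = 117081332957642 + 105508767010892*t.

117081332957642 + 105508767010892*t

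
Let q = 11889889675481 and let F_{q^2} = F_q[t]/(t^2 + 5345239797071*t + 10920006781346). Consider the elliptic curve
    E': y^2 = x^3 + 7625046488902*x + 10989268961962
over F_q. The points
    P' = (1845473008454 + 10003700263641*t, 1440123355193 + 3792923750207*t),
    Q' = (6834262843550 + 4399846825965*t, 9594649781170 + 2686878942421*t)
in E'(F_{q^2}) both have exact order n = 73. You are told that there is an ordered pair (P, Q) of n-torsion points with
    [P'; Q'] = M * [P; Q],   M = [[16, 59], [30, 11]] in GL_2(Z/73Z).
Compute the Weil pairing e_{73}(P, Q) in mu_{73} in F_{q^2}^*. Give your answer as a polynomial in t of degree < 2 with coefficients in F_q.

Under M = [[16,59],[30,11]] in GL_2(Z/73), e_{73}(P',Q') = e_{73}(P,Q)^(16*11-59*30 mod 73).
So e_{73}(P,Q) = e_{73}(P',Q')^{67}, since 12*67 = 1 mod 73.
7-bit Miller (1001001) on E'/F_{11889889675481} with a'=7625046488902, b'=10989268961962: accumulate tangent/chord ratios at Q'+S and P'+S'.
Result: e(P',Q') = 6231887489847 + 5657585165860*t.
(6231887489847 + 5657585165860*t)^{67} mod (11889889675481,f) = 11051894684436 + 1261300256001*t.

11051894684436 + 1261300256001*t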